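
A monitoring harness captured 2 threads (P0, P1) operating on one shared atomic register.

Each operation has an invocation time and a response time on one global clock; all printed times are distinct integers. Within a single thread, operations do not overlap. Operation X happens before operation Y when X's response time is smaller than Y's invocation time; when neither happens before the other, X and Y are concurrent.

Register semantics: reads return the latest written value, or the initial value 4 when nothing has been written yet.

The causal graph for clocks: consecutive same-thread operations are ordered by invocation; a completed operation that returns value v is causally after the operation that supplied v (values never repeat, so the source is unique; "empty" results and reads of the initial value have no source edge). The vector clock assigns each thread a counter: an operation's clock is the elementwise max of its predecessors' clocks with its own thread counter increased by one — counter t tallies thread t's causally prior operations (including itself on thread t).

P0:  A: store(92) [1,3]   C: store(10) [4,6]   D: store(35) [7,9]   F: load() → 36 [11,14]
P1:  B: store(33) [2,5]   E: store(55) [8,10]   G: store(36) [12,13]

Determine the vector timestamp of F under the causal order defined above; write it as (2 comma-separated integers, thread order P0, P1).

(4, 3)

root op B, invoked 2: fresh clock plus P1's own tick → (0, 1)
root op A, invoked 1: fresh clock plus P0's own tick → (1, 0)
VC(E, invoked at 8): max of VC(B)=(0, 1), then +1 on thread P1 → (0, 2)
VC(C, invoked at 4): max of VC(A)=(1, 0), then +1 on thread P0 → (2, 0)
VC(G, invoked at 12): max of VC(E)=(0, 2), then +1 on thread P1 → (0, 3)
VC(D, invoked at 7): max of VC(C)=(2, 0), then +1 on thread P0 → (3, 0)
VC(F, invoked at 11): max of VC(D)=(3, 0), VC(G)=(0, 3), then +1 on thread P0 → (4, 3)
target: VC(F) = (4, 3)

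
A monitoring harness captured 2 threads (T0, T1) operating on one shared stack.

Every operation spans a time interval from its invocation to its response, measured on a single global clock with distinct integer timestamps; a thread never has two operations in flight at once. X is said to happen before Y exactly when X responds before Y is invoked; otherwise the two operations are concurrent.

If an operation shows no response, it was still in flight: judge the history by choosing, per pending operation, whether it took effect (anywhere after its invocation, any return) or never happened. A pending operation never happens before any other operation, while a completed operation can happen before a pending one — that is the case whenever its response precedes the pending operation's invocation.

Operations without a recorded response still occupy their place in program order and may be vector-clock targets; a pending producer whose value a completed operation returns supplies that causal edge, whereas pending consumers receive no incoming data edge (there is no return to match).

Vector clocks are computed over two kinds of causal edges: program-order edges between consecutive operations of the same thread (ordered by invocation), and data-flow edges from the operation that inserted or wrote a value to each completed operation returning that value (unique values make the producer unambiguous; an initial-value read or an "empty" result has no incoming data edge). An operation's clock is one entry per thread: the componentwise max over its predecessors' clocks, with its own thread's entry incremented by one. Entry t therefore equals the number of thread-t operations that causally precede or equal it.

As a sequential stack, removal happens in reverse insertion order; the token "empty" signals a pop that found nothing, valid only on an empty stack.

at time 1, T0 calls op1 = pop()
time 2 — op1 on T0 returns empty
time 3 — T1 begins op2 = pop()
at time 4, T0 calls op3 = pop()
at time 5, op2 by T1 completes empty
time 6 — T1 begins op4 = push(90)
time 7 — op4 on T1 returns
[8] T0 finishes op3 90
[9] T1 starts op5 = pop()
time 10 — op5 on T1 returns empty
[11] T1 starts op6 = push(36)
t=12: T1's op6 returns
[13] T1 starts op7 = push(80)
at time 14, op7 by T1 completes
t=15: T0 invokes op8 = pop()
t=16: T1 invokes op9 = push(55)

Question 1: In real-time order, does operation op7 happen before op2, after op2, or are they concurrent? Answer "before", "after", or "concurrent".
Answer: after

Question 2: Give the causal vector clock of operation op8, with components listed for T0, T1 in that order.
Answer: (3, 2)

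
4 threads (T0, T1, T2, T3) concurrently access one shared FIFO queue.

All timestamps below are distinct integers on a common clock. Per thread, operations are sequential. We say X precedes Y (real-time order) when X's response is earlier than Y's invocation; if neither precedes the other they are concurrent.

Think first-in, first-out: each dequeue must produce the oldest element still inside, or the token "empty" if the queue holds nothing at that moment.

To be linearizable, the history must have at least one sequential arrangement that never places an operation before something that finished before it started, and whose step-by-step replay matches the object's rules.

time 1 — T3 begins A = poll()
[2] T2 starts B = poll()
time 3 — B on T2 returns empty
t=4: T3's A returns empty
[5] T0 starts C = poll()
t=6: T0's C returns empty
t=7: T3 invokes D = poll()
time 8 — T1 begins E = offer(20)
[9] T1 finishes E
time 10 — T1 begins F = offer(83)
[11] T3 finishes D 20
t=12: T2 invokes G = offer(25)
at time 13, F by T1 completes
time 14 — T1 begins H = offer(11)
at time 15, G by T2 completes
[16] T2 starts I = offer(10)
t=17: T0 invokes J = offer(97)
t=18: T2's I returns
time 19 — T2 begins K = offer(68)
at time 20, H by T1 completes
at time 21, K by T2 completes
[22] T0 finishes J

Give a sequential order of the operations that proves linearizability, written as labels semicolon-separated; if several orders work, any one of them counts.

A; B; C; E; D; F; G; H; I; J; K

step 1: A poll() → empty — queue <>
step 2: B poll() → empty — queue <>
step 3: C poll() → empty — queue <>
step 4: E offer(20) — queue <20>
step 5: D poll() → 20 — queue <>
step 6: F offer(83) — queue <83>
step 7: G offer(25) — queue <83,25>
step 8: H offer(11) — queue <83,25,11>
step 9: I offer(10) — queue <83,25,11,10>
step 10: J offer(97) — queue <83,25,11,10,97>
step 11: K offer(68) — queue <83,25,11,10,97,68>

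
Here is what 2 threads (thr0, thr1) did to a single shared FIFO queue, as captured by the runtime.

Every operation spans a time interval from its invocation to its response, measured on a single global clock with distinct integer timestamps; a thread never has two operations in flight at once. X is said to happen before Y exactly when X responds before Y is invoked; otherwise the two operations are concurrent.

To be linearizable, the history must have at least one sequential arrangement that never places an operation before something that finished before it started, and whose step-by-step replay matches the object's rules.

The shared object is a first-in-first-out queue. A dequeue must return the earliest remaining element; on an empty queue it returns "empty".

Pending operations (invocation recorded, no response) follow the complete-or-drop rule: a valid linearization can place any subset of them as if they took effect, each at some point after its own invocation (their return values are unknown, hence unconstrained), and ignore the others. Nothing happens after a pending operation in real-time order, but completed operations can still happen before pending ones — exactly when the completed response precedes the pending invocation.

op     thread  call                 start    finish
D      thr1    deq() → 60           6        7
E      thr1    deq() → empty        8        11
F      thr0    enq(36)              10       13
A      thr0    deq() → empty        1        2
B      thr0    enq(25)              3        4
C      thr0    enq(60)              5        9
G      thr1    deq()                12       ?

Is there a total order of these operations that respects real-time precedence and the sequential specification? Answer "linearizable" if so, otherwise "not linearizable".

already the first 7 events (up to D's response at time 7) admit no linearization; the first 6 still do
the completed operations (3 total) allow one real-time order; the FIFO queue replay rejects it
including or dropping the 1 pending operation (C) in any combination fails
e.g. A, B, D (pending dropped): illegal at step 3, since D deq() → 60 cannot apply there

not linearizable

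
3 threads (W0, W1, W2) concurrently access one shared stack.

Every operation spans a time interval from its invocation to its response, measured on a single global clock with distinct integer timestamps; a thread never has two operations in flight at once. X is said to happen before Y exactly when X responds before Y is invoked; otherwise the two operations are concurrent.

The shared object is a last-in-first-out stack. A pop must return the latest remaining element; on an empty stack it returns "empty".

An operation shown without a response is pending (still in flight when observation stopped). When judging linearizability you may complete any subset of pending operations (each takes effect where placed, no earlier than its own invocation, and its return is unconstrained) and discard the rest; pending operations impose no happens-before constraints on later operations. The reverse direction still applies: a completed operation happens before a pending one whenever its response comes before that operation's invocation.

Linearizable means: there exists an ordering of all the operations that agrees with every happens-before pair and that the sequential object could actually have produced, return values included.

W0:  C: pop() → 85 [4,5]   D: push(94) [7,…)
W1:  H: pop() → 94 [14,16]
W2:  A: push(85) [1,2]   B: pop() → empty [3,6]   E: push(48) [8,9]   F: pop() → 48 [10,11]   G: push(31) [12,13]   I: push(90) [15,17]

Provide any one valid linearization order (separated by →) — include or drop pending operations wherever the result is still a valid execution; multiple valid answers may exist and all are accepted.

A → C → B → E → F → G → D → H → I

step 1: A push(85) — stack <85>
step 2: C pop() → 85 — stack <>
step 3: B pop() → empty — stack <>
step 4: E push(48) — stack <48>
step 5: F pop() → 48 — stack <>
step 6: G push(31) — stack <31>
step 7: D push(94) (pending, included) — stack <31,94>
step 8: H pop() → 94 — stack <31>
step 9: I push(90) — stack <31,90>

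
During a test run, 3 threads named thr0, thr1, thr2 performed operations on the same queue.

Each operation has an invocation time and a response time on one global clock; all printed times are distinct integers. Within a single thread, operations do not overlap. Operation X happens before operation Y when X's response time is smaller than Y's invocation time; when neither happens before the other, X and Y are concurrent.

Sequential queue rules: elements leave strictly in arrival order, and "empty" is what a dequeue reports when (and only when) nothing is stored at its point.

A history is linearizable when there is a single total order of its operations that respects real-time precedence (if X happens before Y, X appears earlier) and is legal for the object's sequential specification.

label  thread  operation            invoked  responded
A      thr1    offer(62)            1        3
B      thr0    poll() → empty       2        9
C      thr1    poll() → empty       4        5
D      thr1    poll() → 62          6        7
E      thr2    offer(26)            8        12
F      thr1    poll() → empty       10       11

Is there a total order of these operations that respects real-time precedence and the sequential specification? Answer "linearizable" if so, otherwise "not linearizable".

through event 6 a valid linearization exists; event 7 (D responding at time 7) ends that
the completed operations (3 total) allow one real-time order; the queue replay rejects it
include/drop combinations of the 1 pending operation (B) were all tried; none helps
for example A, C, D (pending dropped) fails at step 2: C poll() → empty is not legal there

not linearizable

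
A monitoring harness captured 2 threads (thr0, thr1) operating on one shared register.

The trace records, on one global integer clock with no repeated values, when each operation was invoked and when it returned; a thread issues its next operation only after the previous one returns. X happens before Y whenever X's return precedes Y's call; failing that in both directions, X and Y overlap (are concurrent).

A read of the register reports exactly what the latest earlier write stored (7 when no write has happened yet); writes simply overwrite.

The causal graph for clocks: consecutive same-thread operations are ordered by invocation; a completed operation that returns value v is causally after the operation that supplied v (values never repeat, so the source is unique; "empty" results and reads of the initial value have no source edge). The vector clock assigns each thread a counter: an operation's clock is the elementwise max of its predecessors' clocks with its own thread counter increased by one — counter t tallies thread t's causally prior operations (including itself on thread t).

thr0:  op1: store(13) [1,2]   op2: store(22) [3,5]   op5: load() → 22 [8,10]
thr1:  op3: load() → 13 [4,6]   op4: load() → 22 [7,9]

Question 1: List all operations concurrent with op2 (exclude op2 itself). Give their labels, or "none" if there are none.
op3

op2 runs from 3 to 5; window-overlapping ops are concurrent
op1 [1,2]: before
op3 [4,6]: concurrent
op4 [7,9]: after
op5 [8,10]: after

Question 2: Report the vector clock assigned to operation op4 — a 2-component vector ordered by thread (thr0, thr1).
(2, 2)

no predecessors for op1 (invoked 1): thr0 increments from zero → (1, 0)
invoked at 4, op3 merges VC(op1)=(1, 0) and bumps thr1's slot → (1, 1)
invoked at 3, op2 merges VC(op1)=(1, 0) and bumps thr0's slot → (2, 0)
invoked at 8, op5 merges VC(op2)=(2, 0) and bumps thr0's slot → (3, 0)
invoked at 7, op4 merges VC(op2)=(2, 0), VC(op3)=(1, 1) and bumps thr1's slot → (2, 2)
target: VC(op4) = (2, 2)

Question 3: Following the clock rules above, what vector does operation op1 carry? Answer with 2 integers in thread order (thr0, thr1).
(1, 0)

op1 (invocation 1): nothing precedes it; thr0's component alone gives (1, 0)
from VC(op1)=(1, 0), op3 (invoked 4) maxes components and bumps thr1 → (1, 1)
from VC(op1)=(1, 0), op2 (invoked 3) maxes components and bumps thr0 → (2, 0)
from VC(op2)=(2, 0), op5 (invoked 8) maxes components and bumps thr0 → (3, 0)
from VC(op2)=(2, 0), VC(op3)=(1, 1), op4 (invoked 7) maxes components and bumps thr1 → (2, 2)
target: VC(op1) = (1, 0)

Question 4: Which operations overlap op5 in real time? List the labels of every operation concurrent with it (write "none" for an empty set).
op4

concurrent with op5 ([8,10]): every op whose interval crosses 8..10
op1 [1,2]: before
op2 [3,5]: before
op3 [4,6]: before
op4 [7,9]: concurrent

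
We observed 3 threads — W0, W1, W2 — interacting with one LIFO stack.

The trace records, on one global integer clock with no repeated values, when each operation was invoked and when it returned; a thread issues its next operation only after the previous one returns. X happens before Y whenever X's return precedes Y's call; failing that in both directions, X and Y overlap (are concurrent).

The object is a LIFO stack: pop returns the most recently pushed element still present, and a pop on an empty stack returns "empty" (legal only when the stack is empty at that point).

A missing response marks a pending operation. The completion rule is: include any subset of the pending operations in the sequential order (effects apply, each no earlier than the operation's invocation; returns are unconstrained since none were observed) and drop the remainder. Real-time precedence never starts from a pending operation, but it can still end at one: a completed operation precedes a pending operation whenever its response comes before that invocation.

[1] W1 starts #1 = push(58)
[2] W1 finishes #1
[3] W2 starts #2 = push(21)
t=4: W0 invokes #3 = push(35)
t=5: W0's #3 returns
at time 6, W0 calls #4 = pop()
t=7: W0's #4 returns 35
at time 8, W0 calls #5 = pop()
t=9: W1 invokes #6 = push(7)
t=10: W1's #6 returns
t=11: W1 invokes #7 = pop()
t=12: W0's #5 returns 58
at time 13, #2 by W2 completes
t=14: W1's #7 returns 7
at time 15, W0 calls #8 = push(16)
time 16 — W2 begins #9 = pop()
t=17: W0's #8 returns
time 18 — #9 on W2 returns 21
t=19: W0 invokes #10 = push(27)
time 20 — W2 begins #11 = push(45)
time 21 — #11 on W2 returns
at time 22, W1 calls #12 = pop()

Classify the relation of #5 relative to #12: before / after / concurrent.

before

#5 spans [8,12], #12 spans [22,…)
resp(#5)=12 < inv(#12)=22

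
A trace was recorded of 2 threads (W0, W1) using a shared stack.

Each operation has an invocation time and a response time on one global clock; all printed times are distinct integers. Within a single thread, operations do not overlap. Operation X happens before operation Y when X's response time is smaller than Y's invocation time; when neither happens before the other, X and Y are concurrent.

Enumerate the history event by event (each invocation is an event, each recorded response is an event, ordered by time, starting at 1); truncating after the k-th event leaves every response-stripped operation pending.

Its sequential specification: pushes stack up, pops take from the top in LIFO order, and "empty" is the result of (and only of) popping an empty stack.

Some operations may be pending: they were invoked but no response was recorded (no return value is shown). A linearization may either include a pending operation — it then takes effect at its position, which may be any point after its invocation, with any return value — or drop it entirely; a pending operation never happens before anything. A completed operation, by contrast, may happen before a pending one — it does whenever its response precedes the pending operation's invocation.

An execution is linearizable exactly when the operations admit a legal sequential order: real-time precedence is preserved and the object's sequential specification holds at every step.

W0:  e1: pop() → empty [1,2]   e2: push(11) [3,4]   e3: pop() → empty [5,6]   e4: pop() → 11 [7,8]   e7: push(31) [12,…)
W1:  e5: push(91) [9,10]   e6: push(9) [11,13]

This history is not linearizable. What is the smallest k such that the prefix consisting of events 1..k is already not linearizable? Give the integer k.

6

events 1..5 are linearizable, e.g. via e1, e2:
1. e1 pop() → empty, leaving stack <>
2. e2 push(11), leaving stack <11>
adding event 6 (e3 responds at 6) leaves no legal real-time order
sample order e1, e2, e3 stalls at step 3 — e3 pop() → empty has no legal effect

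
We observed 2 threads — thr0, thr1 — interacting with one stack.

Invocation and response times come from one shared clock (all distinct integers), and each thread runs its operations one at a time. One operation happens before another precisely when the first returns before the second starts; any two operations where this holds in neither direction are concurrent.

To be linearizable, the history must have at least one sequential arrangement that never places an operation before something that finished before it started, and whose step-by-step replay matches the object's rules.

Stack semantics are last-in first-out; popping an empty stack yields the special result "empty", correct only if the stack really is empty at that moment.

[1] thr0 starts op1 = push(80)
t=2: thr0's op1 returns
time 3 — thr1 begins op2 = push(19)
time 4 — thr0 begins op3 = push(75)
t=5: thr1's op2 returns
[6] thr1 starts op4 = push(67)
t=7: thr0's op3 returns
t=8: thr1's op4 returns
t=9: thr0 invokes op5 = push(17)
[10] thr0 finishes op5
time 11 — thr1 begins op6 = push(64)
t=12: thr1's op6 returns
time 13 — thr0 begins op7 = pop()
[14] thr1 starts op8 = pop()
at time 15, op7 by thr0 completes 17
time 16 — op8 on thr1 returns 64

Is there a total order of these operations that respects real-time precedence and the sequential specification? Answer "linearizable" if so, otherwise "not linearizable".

one valid linearization: op1, op2, op3, op4, op5, op6, op8, op7
after step 1 (op1 push(80)): stack <80>
after step 2 (op2 push(19)): stack <80,19>
after step 3 (op3 push(75)): stack <80,19,75>
after step 4 (op4 push(67)): stack <80,19,75,67>
after step 5 (op5 push(17)): stack <80,19,75,67,17>
after step 6 (op6 push(64)): stack <80,19,75,67,17,64>
after step 7 (op8 pop() → 64): stack <80,19,75,67,17>
after step 8 (op7 pop() → 17): stack <80,19,75,67>

linearizable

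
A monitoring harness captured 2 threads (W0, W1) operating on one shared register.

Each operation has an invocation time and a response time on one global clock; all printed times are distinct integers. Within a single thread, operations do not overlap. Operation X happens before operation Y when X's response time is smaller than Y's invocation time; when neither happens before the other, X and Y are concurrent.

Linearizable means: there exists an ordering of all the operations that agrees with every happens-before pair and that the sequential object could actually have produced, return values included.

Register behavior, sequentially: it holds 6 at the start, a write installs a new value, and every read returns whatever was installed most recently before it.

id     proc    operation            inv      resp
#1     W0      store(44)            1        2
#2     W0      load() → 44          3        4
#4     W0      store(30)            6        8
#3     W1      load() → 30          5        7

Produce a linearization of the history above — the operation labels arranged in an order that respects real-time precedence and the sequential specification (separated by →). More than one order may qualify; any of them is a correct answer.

step 1: #1 store(44) — value 44
step 2: #2 load() → 44 — value 44
step 3: #4 store(30) — value 30
step 4: #3 load() → 30 — value 30

#1 → #2 → #4 → #3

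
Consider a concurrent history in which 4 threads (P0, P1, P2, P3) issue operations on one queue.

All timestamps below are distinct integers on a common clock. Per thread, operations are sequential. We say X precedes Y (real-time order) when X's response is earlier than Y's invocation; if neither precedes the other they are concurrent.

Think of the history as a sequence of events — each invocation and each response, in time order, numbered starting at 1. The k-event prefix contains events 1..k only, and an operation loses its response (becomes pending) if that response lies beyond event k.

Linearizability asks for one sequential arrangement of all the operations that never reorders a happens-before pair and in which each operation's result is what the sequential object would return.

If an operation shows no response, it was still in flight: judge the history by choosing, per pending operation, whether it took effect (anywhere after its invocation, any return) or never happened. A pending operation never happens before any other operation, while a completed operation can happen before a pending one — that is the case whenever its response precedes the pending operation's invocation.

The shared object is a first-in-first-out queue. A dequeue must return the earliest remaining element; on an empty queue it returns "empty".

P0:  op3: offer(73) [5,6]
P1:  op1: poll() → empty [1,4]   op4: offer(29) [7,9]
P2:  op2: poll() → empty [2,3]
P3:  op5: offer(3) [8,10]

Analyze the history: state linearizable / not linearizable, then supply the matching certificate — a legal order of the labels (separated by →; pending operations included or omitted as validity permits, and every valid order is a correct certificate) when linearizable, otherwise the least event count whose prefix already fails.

after step 1 (op1 poll() → empty): queue <>
after step 2 (op2 poll() → empty): queue <>
after step 3 (op3 offer(73)): queue <73>
after step 4 (op4 offer(29)): queue <73,29>
after step 5 (op5 offer(3)): queue <73,29,3>

linearizable — witness: op1 → op2 → op3 → op4 → op5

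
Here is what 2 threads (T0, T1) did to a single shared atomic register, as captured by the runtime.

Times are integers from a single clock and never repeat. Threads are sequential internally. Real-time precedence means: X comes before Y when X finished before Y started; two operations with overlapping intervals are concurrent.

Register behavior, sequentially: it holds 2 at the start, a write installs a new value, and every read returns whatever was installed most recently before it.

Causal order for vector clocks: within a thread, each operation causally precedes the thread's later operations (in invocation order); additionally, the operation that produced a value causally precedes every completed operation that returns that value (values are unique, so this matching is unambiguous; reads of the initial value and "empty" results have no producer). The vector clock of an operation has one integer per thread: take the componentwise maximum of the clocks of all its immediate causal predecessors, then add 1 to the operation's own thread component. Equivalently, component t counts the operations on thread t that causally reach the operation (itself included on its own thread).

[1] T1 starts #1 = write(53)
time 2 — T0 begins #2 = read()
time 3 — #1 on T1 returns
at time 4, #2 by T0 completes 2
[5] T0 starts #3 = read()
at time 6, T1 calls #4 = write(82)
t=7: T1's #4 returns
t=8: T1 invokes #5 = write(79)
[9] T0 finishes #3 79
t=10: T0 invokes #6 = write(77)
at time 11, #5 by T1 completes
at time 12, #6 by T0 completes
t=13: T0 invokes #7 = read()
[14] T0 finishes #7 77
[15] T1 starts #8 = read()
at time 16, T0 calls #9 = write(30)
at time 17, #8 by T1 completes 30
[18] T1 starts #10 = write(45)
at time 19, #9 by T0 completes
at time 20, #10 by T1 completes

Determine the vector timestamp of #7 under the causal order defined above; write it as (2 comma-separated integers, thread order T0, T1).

(4, 3)

VC(#1, invoked at 1): no causal predecessors; +1 on T1 → (0, 1)
VC(#2, invoked at 2): no causal predecessors; +1 on T0 → (1, 0)
from VC(#1)=(0, 1), #4 (invoked 6) maxes components and bumps T1 → (0, 2)
from VC(#4)=(0, 2), #5 (invoked 8) maxes components and bumps T1 → (0, 3)
from VC(#2)=(1, 0), VC(#5)=(0, 3), #3 (invoked 5) maxes components and bumps T0 → (2, 3)
from VC(#3)=(2, 3), #6 (invoked 10) maxes components and bumps T0 → (3, 3)
from VC(#6)=(3, 3), #7 (invoked 13) maxes components and bumps T0 → (4, 3)
from VC(#7)=(4, 3), #9 (invoked 16) maxes components and bumps T0 → (5, 3)
from VC(#5)=(0, 3), VC(#9)=(5, 3), #8 (invoked 15) maxes components and bumps T1 → (5, 4)
from VC(#8)=(5, 4), #10 (invoked 18) maxes components and bumps T1 → (5, 5)
target: VC(#7) = (4, 3)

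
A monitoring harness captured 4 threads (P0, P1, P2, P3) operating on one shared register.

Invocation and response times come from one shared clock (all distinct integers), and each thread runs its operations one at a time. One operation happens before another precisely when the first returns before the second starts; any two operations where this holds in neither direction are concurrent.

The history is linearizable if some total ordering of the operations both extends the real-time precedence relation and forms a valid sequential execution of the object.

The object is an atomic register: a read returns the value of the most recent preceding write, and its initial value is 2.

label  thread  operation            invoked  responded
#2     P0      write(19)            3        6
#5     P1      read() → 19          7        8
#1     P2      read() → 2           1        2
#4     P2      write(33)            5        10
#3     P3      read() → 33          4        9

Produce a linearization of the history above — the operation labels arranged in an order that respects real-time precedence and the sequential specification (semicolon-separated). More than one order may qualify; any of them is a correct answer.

after step 1 (#1 read() → 2): value 2
after step 2 (#2 write(19)): value 19
after step 3 (#5 read() → 19): value 19
after step 4 (#4 write(33)): value 33
after step 5 (#3 read() → 33): value 33

#1; #2; #5; #4; #3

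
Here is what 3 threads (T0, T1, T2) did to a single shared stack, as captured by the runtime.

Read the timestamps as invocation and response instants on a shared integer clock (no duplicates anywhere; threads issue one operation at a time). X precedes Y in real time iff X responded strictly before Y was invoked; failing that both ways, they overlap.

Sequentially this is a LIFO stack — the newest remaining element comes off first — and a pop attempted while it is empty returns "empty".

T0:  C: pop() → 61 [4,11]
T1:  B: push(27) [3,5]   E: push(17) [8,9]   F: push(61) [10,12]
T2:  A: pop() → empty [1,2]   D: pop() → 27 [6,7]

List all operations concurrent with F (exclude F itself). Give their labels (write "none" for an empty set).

F spans [10,12]; an op avoiding the whole window 10..12 is ordered, any other is concurrent
A [1,2]: before
B [3,5]: before
C [4,11]: concurrent
D [6,7]: before
E [8,9]: before

C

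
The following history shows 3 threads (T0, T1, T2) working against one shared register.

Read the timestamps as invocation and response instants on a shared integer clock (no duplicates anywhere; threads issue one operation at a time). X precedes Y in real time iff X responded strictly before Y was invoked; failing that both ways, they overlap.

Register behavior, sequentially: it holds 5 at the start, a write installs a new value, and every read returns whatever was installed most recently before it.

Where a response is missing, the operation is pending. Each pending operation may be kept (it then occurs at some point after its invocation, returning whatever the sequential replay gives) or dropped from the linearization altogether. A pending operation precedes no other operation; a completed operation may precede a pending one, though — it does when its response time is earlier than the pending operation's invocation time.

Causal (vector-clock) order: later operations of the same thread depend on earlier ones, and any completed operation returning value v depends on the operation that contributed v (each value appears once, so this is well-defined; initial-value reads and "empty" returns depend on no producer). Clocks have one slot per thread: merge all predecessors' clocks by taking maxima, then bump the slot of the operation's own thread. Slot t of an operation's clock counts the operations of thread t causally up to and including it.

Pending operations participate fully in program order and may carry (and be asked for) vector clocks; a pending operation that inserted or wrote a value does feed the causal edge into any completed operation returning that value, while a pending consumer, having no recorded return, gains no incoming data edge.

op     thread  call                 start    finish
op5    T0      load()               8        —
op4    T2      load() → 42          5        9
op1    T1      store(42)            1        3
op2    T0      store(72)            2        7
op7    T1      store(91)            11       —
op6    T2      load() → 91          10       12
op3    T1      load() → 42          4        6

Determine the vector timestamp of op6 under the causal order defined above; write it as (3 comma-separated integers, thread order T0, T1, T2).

(0, 3, 2)

invoked at 1, op1 has no predecessors; its own T1 bump gives (0, 1, 0)
invoked at 2, op2 has no predecessors; its own T0 bump gives (1, 0, 0)
from VC(op1)=(0, 1, 0), op4 (invoked 5) maxes components and bumps T2 → (0, 1, 1)
from VC(op1)=(0, 1, 0), op3 (invoked 4) maxes components and bumps T1 → (0, 2, 0)
from VC(op2)=(1, 0, 0), op5 (invoked 8) maxes components and bumps T0 → (2, 0, 0)
from VC(op3)=(0, 2, 0), op7 (invoked 11) maxes components and bumps T1 → (0, 3, 0)
from VC(op4)=(0, 1, 1), VC(op7)=(0, 3, 0), op6 (invoked 10) maxes components and bumps T2 → (0, 3, 2)
target: VC(op6) = (0, 3, 2)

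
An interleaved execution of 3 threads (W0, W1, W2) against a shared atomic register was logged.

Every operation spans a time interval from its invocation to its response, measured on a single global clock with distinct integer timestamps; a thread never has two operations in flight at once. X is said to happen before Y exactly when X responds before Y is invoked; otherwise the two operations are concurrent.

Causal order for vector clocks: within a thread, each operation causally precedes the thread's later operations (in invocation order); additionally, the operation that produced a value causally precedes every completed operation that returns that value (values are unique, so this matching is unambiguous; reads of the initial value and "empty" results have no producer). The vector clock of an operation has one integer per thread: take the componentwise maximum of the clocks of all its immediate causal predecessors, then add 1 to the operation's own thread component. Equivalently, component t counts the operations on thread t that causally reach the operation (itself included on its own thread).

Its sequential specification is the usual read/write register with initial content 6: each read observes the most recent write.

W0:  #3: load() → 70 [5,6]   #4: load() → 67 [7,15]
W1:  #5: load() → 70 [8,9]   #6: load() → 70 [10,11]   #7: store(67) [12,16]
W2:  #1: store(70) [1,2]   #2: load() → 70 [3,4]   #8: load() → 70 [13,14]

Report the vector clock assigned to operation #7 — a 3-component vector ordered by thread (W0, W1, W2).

(0, 3, 1)

no predecessors for #1 (invoked 1): W2 increments from zero → (0, 0, 1)
#2, invoked 3, takes VC(#1)=(0, 0, 1) under max, adds 1 for W2 → (0, 0, 2)
#5, invoked 8, takes VC(#1)=(0, 0, 1) under max, adds 1 for W1 → (0, 1, 1)
#3, invoked 5, takes VC(#1)=(0, 0, 1) under max, adds 1 for W0 → (1, 0, 1)
#8, invoked 13, takes VC(#1)=(0, 0, 1), VC(#2)=(0, 0, 2) under max, adds 1 for W2 → (0, 0, 3)
#6, invoked 10, takes VC(#1)=(0, 0, 1), VC(#5)=(0, 1, 1) under max, adds 1 for W1 → (0, 2, 1)
#7, invoked 12, takes VC(#6)=(0, 2, 1) under max, adds 1 for W1 → (0, 3, 1)
#4, invoked 7, takes VC(#3)=(1, 0, 1), VC(#7)=(0, 3, 1) under max, adds 1 for W0 → (2, 3, 1)
target: VC(#7) = (0, 3, 1)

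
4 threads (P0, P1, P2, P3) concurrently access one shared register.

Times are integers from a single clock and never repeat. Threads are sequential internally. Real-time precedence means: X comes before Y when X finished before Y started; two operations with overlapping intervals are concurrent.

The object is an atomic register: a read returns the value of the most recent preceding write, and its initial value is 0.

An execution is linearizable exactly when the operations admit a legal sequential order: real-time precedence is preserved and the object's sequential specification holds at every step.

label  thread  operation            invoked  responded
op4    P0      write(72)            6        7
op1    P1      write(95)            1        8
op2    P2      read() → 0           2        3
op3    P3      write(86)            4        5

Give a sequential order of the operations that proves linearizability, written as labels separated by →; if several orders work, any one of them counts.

op2 → op1 → op3 → op4

1. op2 read() → 0, leaving value 0
2. op1 write(95), leaving value 95
3. op3 write(86), leaving value 86
4. op4 write(72), leaving value 72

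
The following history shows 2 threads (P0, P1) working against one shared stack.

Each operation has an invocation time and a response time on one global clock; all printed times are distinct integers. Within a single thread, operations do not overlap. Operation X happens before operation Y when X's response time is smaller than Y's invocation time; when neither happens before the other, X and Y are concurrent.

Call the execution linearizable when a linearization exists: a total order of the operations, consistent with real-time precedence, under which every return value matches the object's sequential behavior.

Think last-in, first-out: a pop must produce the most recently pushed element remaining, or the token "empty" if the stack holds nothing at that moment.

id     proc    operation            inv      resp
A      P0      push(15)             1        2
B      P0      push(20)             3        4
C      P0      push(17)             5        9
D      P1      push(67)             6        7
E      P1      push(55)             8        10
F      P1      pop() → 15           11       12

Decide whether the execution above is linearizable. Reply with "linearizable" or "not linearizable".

not linearizable

cut after 11 events: linearizable; cut after 12 events (F responds, time 12): not linearizable
real-time-consistent orders of the 6 completed operations: 3 — all fail the stack replay
one such order, A, B, C, D, E, F, breaks at step 6 where F pop() → 15 is illegal
one such order, A, B, D, C, E, F, breaks at step 6 where F pop() → 15 is illegal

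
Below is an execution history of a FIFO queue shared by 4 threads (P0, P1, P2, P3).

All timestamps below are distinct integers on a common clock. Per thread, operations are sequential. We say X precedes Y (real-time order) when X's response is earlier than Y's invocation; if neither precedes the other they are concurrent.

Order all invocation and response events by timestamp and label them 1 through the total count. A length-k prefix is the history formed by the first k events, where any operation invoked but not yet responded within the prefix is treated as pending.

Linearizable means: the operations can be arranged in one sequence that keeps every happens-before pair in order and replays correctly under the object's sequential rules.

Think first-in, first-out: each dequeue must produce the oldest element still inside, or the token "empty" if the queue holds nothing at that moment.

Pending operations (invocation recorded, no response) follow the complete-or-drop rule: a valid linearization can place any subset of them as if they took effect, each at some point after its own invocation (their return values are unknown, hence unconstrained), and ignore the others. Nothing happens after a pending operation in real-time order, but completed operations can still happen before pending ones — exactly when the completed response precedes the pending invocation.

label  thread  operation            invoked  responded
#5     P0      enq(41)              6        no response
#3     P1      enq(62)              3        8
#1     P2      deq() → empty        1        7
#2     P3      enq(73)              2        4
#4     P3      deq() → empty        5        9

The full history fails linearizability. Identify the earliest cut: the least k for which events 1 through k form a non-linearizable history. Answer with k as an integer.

a valid linearization of events 1..8 exists, for instance #1, #2, #3:
1. #1 deq() → empty, leaving queue <>
2. #2 enq(73), leaving queue <73>
3. #3 enq(62), leaving queue <73,62>
adding event 9 (#4 responds at 9) leaves no legal real-time order
every completion of the 1 pending operation (#5) was checked; none linearizes
for example #1, #2, #3, #4 (pending dropped) fails at step 4: #4 deq() → empty is not legal there
for example #1, #2, #4, #3 (pending dropped) fails at step 3: #4 deq() → empty is not legal there

9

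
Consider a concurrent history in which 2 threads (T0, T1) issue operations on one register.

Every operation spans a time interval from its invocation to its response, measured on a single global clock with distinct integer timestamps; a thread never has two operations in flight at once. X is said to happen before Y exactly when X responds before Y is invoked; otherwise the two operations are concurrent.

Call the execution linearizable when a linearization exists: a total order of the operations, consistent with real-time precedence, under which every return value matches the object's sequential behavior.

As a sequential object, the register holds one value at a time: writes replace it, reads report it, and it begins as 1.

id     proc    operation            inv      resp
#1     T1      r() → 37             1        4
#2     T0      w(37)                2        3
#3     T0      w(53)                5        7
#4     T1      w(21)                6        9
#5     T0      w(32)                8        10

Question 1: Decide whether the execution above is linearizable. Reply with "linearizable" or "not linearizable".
a witness: #2, #1, #3, #4, #5
after step 1 (#2 w(37)): value 37
after step 2 (#1 r() → 37): value 37
after step 3 (#3 w(53)): value 53
after step 4 (#4 w(21)): value 21
after step 5 (#5 w(32)): value 32

linearizable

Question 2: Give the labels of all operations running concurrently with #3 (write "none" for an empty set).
#3 spans [5,7]: anything still running between times 5 and 7 counts as concurrent
#1 [1,4]: before
#2 [2,3]: before
#4 [6,9]: concurrent
#5 [8,10]: after

#4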